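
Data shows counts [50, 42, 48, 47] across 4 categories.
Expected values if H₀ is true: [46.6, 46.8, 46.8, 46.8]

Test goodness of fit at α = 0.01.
Chi-square goodness of fit test:
H₀: observed counts match expected distribution
H₁: observed counts differ from expected distribution
df = k - 1 = 3
χ² = Σ(O - E)²/E
   = (50 - 46.6)²/46.6 + (42 - 46.8)²/46.8 + (48 - 46.8)²/46.8 + (47 - 46.8)²/46.8
   = 0.248 + 0.492 + 0.031 + 0.001
   = 0.77
p-value = 0.8562

Since p-value > α = 0.01, we fail to reject H₀.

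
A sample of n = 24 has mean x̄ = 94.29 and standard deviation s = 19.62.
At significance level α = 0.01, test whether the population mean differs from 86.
One-sample t-test:
H₀: μ = 86
H₁: μ ≠ 86
df = n - 1 = 23
t = (x̄ - μ₀) / (s/√n) = (94.29 - 86) / (19.62/√24) = 2.070
p-value = 0.0499

Since p-value > α = 0.01, we fail to reject H₀.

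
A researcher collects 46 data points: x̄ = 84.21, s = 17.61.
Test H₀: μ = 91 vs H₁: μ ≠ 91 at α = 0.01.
One-sample t-test:
H₀: μ = 91
H₁: μ ≠ 91
df = n - 1 = 45
t = (x̄ - μ₀) / (s/√n) = (84.21 - 91) / (17.61/√46) = -2.615
p-value = 0.0121

Since p-value > α = 0.01, we fail to reject H₀.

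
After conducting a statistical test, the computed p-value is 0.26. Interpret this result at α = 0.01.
Since p = 0.26 > α = 0.01, fail to reject H₀.
There is insufficient evidence to reject the null hypothesis; the result is not statistically significant at the 0.01 level.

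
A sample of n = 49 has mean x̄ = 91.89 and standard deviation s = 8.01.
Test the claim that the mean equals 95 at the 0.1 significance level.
One-sample t-test:
H₀: μ = 95
H₁: μ ≠ 95
df = n - 1 = 48
t = (x̄ - μ₀) / (s/√n) = (91.89 - 95) / (8.01/√49) = -2.718
p-value = 0.0091

Since p-value < α = 0.1, we reject H₀.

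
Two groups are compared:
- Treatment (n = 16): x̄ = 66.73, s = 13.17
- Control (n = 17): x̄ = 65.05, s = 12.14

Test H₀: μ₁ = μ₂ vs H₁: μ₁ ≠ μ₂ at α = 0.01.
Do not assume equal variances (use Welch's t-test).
Welch's two-sample t-test:
H₀: μ₁ = μ₂
H₁: μ₁ ≠ μ₂
s₁²/n₁ = 13.17²/16 = 10.8406,  s₂²/n₂ = 12.14²/17 = 8.6694
SE = √(s₁²/n₁ + s₂²/n₂) = √(10.8406 + 8.6694) = 4.4170
df (Welch-Satterthwaite) = (s₁²/n₁ + s₂²/n₂)² / [(s₁²/n₁)²/(n₁-1) + (s₂²/n₂)²/(n₂-1)] ≈ 30.37
t = (x̄₁ - x̄₂) / SE = (66.73 - 65.05) / 4.4170 = 1.68 / 4.4170 = 0.380
p-value = 0.7063

Since p-value > α = 0.01, we fail to reject H₀.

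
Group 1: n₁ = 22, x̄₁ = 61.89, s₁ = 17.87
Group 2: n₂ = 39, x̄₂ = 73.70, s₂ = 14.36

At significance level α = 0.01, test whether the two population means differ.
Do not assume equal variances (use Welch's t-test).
Welch's two-sample t-test:
H₀: μ₁ = μ₂
H₁: μ₁ ≠ μ₂
s₁²/n₁ = 17.87²/22 = 14.5153,  s₂²/n₂ = 14.36²/39 = 5.2874
SE = √(s₁²/n₁ + s₂²/n₂) = √(14.5153 + 5.2874) = 4.4500
df (Welch-Satterthwaite) = (s₁²/n₁ + s₂²/n₂)² / [(s₁²/n₁)²/(n₁-1) + (s₂²/n₂)²/(n₂-1)] ≈ 36.42
t = (x̄₁ - x̄₂) / SE = (61.89 - 73.70) / 4.4500 = -11.81 / 4.4500 = -2.654
p-value = 0.0117

Since p-value > α = 0.01, we fail to reject H₀.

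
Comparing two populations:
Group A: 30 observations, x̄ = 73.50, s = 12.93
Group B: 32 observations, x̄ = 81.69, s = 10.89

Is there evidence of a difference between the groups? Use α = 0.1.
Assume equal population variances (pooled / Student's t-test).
Student's two-sample t-test (equal variances):
H₀: μ₁ = μ₂
H₁: μ₁ ≠ μ₂
df = n₁ + n₂ - 2 = 60
Pooled variance s_p² = [(n₁-1)s₁² + (n₂-1)s₂²] / (n₁ + n₂ - 2) = [(29)(12.93²) + (31)(10.89²)] / 60 = 142.0786
SE = √(s_p²(1/n₁ + 1/n₂)) = √(142.0786 × (1/30 + 1/32)) = 3.0292
t = (x̄₁ - x̄₂) / SE = (73.50 - 81.69) / 3.0292 = -8.19 / 3.0292 = -2.704
p-value = 0.0089

Since p-value < α = 0.1, we reject H₀.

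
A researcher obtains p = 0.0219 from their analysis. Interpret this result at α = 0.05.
Since p = 0.0219 < α = 0.05, reject H₀.
There is sufficient evidence to reject the null hypothesis; the result is statistically significant at the 0.05 level.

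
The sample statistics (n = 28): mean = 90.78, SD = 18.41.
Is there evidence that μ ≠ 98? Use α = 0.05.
One-sample t-test:
H₀: μ = 98
H₁: μ ≠ 98
df = n - 1 = 27
t = (x̄ - μ₀) / (s/√n) = (90.78 - 98) / (18.41/√28) = -2.075
p-value = 0.0476

Since p-value < α = 0.05, we reject H₀.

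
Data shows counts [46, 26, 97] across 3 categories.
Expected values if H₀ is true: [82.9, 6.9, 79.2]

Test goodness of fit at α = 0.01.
Chi-square goodness of fit test:
H₀: observed counts match expected distribution
H₁: observed counts differ from expected distribution
df = k - 1 = 2
χ² = Σ(O - E)²/E
   = (46 - 82.9)²/82.9 + (26 - 6.9)²/6.9 + (97 - 79.2)²/79.2
   = 16.425 + 52.871 + 4.001
   = 73.30
p-value < 0.0001

Since p-value < α = 0.01, we reject H₀.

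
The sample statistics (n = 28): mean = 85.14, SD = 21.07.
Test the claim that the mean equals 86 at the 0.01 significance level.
One-sample t-test:
H₀: μ = 86
H₁: μ ≠ 86
df = n - 1 = 27
t = (x̄ - μ₀) / (s/√n) = (85.14 - 86) / (21.07/√28) = -0.216
p-value = 0.8306

Since p-value > α = 0.01, we fail to reject H₀.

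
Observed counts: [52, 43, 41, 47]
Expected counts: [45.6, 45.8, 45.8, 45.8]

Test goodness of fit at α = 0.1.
Chi-square goodness of fit test:
H₀: observed counts match expected distribution
H₁: observed counts differ from expected distribution
df = k - 1 = 3
χ² = Σ(O - E)²/E
   = (52 - 45.6)²/45.6 + (43 - 45.8)²/45.8 + (41 - 45.8)²/45.8 + (47 - 45.8)²/45.8
   = 0.898 + 0.171 + 0.503 + 0.031
   = 1.60
p-value = 0.6585

Since p-value > α = 0.1, we fail to reject H₀.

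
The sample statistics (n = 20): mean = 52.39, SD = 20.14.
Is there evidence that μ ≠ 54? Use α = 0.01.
One-sample t-test:
H₀: μ = 54
H₁: μ ≠ 54
df = n - 1 = 19
t = (x̄ - μ₀) / (s/√n) = (52.39 - 54) / (20.14/√20) = -0.358
p-value = 0.7247

Since p-value > α = 0.01, we fail to reject H₀.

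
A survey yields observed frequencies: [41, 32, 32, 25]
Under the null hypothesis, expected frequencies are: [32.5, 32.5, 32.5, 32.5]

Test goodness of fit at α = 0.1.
Chi-square goodness of fit test:
H₀: observed counts match expected distribution
H₁: observed counts differ from expected distribution
df = k - 1 = 3
χ² = Σ(O - E)²/E
   = (41 - 32.5)²/32.5 + (32 - 32.5)²/32.5 + (32 - 32.5)²/32.5 + (25 - 32.5)²/32.5
   = 2.223 + 0.008 + 0.008 + 1.731
   = 3.97
p-value = 0.2648

Since p-value > α = 0.1, we fail to reject H₀.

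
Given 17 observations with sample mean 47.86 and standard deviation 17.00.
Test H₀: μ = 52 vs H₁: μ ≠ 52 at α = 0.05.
One-sample t-test:
H₀: μ = 52
H₁: μ ≠ 52
df = n - 1 = 16
t = (x̄ - μ₀) / (s/√n) = (47.86 - 52) / (17.00/√17) = -1.004
p-value = 0.3303

Since p-value > α = 0.05, we fail to reject H₀.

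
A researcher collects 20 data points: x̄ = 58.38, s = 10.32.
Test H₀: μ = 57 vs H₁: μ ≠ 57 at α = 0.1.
One-sample t-test:
H₀: μ = 57
H₁: μ ≠ 57
df = n - 1 = 19
t = (x̄ - μ₀) / (s/√n) = (58.38 - 57) / (10.32/√20) = 0.598
p-value = 0.5569

Since p-value > α = 0.1, we fail to reject H₀.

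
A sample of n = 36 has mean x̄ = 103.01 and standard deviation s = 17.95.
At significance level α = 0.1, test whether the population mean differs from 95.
One-sample t-test:
H₀: μ = 95
H₁: μ ≠ 95
df = n - 1 = 35
t = (x̄ - μ₀) / (s/√n) = (103.01 - 95) / (17.95/√36) = 2.677
p-value = 0.0112

Since p-value < α = 0.1, we reject H₀.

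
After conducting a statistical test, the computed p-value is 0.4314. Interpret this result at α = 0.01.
Since p = 0.4314 > α = 0.01, fail to reject H₀.
There is insufficient evidence to reject the null hypothesis; the result is not statistically significant at the 0.01 level.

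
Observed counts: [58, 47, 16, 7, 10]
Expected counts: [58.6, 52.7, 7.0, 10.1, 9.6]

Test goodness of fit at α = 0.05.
Chi-square goodness of fit test:
H₀: observed counts match expected distribution
H₁: observed counts differ from expected distribution
df = k - 1 = 4
χ² = Σ(O - E)²/E
   = (58 - 58.6)²/58.6 + (47 - 52.7)²/52.7 + (16 - 7.0)²/7.0 + (7 - 10.1)²/10.1 + (10 - 9.6)²/9.6
   = 0.006 + 0.617 + 11.571 + 0.951 + 0.017
   = 13.16
p-value = 0.0105

Since p-value < α = 0.05, we reject H₀.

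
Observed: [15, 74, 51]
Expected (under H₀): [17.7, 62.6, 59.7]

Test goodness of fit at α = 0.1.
Chi-square goodness of fit test:
H₀: observed counts match expected distribution
H₁: observed counts differ from expected distribution
df = k - 1 = 2
χ² = Σ(O - E)²/E
   = (15 - 17.7)²/17.7 + (74 - 62.6)²/62.6 + (51 - 59.7)²/59.7
   = 0.412 + 2.076 + 1.268
   = 3.76
p-value = 0.1529

Since p-value > α = 0.1, we fail to reject H₀.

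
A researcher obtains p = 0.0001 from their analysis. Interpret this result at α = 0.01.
Since p = 0.0001 < α = 0.01, reject H₀.
There is sufficient evidence to reject the null hypothesis; the result is statistically significant at the 0.01 level.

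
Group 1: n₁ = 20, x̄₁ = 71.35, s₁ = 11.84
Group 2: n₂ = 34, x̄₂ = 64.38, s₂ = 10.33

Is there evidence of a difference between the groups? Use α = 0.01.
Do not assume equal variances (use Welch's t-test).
Welch's two-sample t-test:
H₀: μ₁ = μ₂
H₁: μ₁ ≠ μ₂
s₁²/n₁ = 11.84²/20 = 7.0093,  s₂²/n₂ = 10.33²/34 = 3.1385
SE = √(s₁²/n₁ + s₂²/n₂) = √(7.0093 + 3.1385) = 3.1856
df (Welch-Satterthwaite) = (s₁²/n₁ + s₂²/n₂)² / [(s₁²/n₁)²/(n₁-1) + (s₂²/n₂)²/(n₂-1)] ≈ 35.70
t = (x̄₁ - x̄₂) / SE = (71.35 - 64.38) / 3.1856 = 6.97 / 3.1856 = 2.188
p-value = 0.0353

Since p-value > α = 0.01, we fail to reject H₀.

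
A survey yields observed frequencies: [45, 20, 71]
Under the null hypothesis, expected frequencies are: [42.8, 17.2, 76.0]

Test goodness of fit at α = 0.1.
Chi-square goodness of fit test:
H₀: observed counts match expected distribution
H₁: observed counts differ from expected distribution
df = k - 1 = 2
χ² = Σ(O - E)²/E
   = (45 - 42.8)²/42.8 + (20 - 17.2)²/17.2 + (71 - 76.0)²/76.0
   = 0.113 + 0.456 + 0.329
   = 0.90
p-value = 0.6383

Since p-value > α = 0.1, we fail to reject H₀.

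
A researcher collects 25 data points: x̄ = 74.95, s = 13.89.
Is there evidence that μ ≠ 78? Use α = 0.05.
One-sample t-test:
H₀: μ = 78
H₁: μ ≠ 78
df = n - 1 = 24
t = (x̄ - μ₀) / (s/√n) = (74.95 - 78) / (13.89/√25) = -1.098
p-value = 0.2831

Since p-value > α = 0.05, we fail to reject H₀.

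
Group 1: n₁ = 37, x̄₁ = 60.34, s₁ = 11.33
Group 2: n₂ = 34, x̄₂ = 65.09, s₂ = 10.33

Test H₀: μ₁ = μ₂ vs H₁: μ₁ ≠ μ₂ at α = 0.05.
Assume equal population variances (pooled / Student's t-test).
Student's two-sample t-test (equal variances):
H₀: μ₁ = μ₂
H₁: μ₁ ≠ μ₂
df = n₁ + n₂ - 2 = 69
Pooled variance s_p² = [(n₁-1)s₁² + (n₂-1)s₂²] / (n₁ + n₂ - 2) = [(36)(11.33²) + (33)(10.33²)] / 69 = 118.0098
SE = √(s_p²(1/n₁ + 1/n₂)) = √(118.0098 × (1/37 + 1/34)) = 2.5808
t = (x̄₁ - x̄₂) / SE = (60.34 - 65.09) / 2.5808 = -4.75 / 2.5808 = -1.841
p-value = 0.0700

Since p-value > α = 0.05, we fail to reject H₀.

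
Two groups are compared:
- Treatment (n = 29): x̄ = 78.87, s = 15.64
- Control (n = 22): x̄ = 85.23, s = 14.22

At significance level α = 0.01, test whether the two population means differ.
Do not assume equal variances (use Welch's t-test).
Welch's two-sample t-test:
H₀: μ₁ = μ₂
H₁: μ₁ ≠ μ₂
s₁²/n₁ = 15.64²/29 = 8.4348,  s₂²/n₂ = 14.22²/22 = 9.1913
SE = √(s₁²/n₁ + s₂²/n₂) = √(8.4348 + 9.1913) = 4.1983
df (Welch-Satterthwaite) = (s₁²/n₁ + s₂²/n₂)² / [(s₁²/n₁)²/(n₁-1) + (s₂²/n₂)²/(n₂-1)] ≈ 47.33
t = (x̄₁ - x̄₂) / SE = (78.87 - 85.23) / 4.1983 = -6.36 / 4.1983 = -1.515
p-value = 0.1365

Since p-value > α = 0.01, we fail to reject H₀.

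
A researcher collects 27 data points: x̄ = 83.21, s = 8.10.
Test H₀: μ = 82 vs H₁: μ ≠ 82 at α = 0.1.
One-sample t-test:
H₀: μ = 82
H₁: μ ≠ 82
df = n - 1 = 26
t = (x̄ - μ₀) / (s/√n) = (83.21 - 82) / (8.10/√27) = 0.776
p-value = 0.4446

Since p-value > α = 0.1, we fail to reject H₀.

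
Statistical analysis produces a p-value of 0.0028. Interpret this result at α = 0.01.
Since p = 0.0028 < α = 0.01, reject H₀.
There is sufficient evidence to reject the null hypothesis; the result is statistically significant at the 0.01 level.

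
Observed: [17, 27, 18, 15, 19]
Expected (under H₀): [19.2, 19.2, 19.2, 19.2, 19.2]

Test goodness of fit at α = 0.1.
Chi-square goodness of fit test:
H₀: observed counts match expected distribution
H₁: observed counts differ from expected distribution
df = k - 1 = 4
χ² = Σ(O - E)²/E
   = (17 - 19.2)²/19.2 + (27 - 19.2)²/19.2 + (18 - 19.2)²/19.2 + (15 - 19.2)²/19.2 + (19 - 19.2)²/19.2
   = 0.252 + 3.169 + 0.075 + 0.919 + 0.002
   = 4.42
p-value = 0.3525

Since p-value > α = 0.1, we fail to reject H₀.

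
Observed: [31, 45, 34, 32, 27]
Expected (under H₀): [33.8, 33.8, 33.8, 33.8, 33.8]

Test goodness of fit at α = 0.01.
Chi-square goodness of fit test:
H₀: observed counts match expected distribution
H₁: observed counts differ from expected distribution
df = k - 1 = 4
χ² = Σ(O - E)²/E
   = (31 - 33.8)²/33.8 + (45 - 33.8)²/33.8 + (34 - 33.8)²/33.8 + (32 - 33.8)²/33.8 + (27 - 33.8)²/33.8
   = 0.232 + 3.711 + 0.001 + 0.096 + 1.368
   = 5.41
p-value = 0.2479

Since p-value > α = 0.01, we fail to reject H₀.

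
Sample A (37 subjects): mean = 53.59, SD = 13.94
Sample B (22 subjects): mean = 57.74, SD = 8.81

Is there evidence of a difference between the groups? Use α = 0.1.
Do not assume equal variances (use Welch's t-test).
Welch's two-sample t-test:
H₀: μ₁ = μ₂
H₁: μ₁ ≠ μ₂
s₁²/n₁ = 13.94²/37 = 5.2520,  s₂²/n₂ = 8.81²/22 = 3.5280
SE = √(s₁²/n₁ + s₂²/n₂) = √(5.2520 + 3.5280) = 2.9631
df (Welch-Satterthwaite) = (s₁²/n₁ + s₂²/n₂)² / [(s₁²/n₁)²/(n₁-1) + (s₂²/n₂)²/(n₂-1)] ≈ 56.73
t = (x̄₁ - x̄₂) / SE = (53.59 - 57.74) / 2.9631 = -4.15 / 2.9631 = -1.401
p-value = 0.1668

Since p-value > α = 0.1, we fail to reject H₀.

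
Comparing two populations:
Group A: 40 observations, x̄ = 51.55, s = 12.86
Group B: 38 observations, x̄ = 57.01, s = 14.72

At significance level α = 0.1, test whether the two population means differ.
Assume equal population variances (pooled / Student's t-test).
Student's two-sample t-test (equal variances):
H₀: μ₁ = μ₂
H₁: μ₁ ≠ μ₂
df = n₁ + n₂ - 2 = 76
Pooled variance s_p² = [(n₁-1)s₁² + (n₂-1)s₂²] / (n₁ + n₂ - 2) = [(39)(12.86²) + (37)(14.72²)] / 76 = 190.3540
SE = √(s_p²(1/n₁ + 1/n₂)) = √(190.3540 × (1/40 + 1/38)) = 3.1254
t = (x̄₁ - x̄₂) / SE = (51.55 - 57.01) / 3.1254 = -5.46 / 3.1254 = -1.747
p-value = 0.0847

Since p-value < α = 0.1, we reject H₀.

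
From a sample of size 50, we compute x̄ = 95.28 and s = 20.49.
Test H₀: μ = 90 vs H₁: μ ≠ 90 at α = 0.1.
One-sample t-test:
H₀: μ = 90
H₁: μ ≠ 90
df = n - 1 = 49
t = (x̄ - μ₀) / (s/√n) = (95.28 - 90) / (20.49/√50) = 1.822
p-value = 0.0745

Since p-value < α = 0.1, we reject H₀.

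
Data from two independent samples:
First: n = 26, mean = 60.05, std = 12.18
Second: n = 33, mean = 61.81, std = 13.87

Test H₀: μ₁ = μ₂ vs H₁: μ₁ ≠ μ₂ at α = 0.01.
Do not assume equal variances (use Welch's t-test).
Welch's two-sample t-test:
H₀: μ₁ = μ₂
H₁: μ₁ ≠ μ₂
s₁²/n₁ = 12.18²/26 = 5.7059,  s₂²/n₂ = 13.87²/33 = 5.8296
SE = √(s₁²/n₁ + s₂²/n₂) = √(5.7059 + 5.8296) = 3.3964
df (Welch-Satterthwaite) = (s₁²/n₁ + s₂²/n₂)² / [(s₁²/n₁)²/(n₁-1) + (s₂²/n₂)²/(n₂-1)] ≈ 56.28
t = (x̄₁ - x̄₂) / SE = (60.05 - 61.81) / 3.3964 = -1.76 / 3.3964 = -0.518
p-value = 0.6064

Since p-value > α = 0.01, we fail to reject H₀.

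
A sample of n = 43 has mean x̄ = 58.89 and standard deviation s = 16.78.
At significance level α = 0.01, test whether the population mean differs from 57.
One-sample t-test:
H₀: μ = 57
H₁: μ ≠ 57
df = n - 1 = 42
t = (x̄ - μ₀) / (s/√n) = (58.89 - 57) / (16.78/√43) = 0.739
p-value = 0.4643

Since p-value > α = 0.01, we fail to reject H₀.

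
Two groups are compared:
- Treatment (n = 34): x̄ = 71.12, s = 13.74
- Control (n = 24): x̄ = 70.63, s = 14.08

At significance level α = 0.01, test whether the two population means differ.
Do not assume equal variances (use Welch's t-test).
Welch's two-sample t-test:
H₀: μ₁ = μ₂
H₁: μ₁ ≠ μ₂
s₁²/n₁ = 13.74²/34 = 5.5526,  s₂²/n₂ = 14.08²/24 = 8.2603
SE = √(s₁²/n₁ + s₂²/n₂) = √(5.5526 + 8.2603) = 3.7166
df (Welch-Satterthwaite) = (s₁²/n₁ + s₂²/n₂)² / [(s₁²/n₁)²/(n₁-1) + (s₂²/n₂)²/(n₂-1)] ≈ 48.91
t = (x̄₁ - x̄₂) / SE = (71.12 - 70.63) / 3.7166 = 0.49 / 3.7166 = 0.132
p-value = 0.8956

Since p-value > α = 0.01, we fail to reject H₀.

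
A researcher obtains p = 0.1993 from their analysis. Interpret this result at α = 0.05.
Since p = 0.1993 > α = 0.05, fail to reject H₀.
There is insufficient evidence to reject the null hypothesis; the result is not statistically significant at the 0.05 level.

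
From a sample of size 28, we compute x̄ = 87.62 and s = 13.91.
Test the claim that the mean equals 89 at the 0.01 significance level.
One-sample t-test:
H₀: μ = 89
H₁: μ ≠ 89
df = n - 1 = 27
t = (x̄ - μ₀) / (s/√n) = (87.62 - 89) / (13.91/√28) = -0.525
p-value = 0.6039

Since p-value > α = 0.01, we fail to reject H₀.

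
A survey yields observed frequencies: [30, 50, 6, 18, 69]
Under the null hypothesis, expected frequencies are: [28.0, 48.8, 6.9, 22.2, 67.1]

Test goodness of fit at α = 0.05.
Chi-square goodness of fit test:
H₀: observed counts match expected distribution
H₁: observed counts differ from expected distribution
df = k - 1 = 4
χ² = Σ(O - E)²/E
   = (30 - 28.0)²/28.0 + (50 - 48.8)²/48.8 + (6 - 6.9)²/6.9 + (18 - 22.2)²/22.2 + (69 - 67.1)²/67.1
   = 0.143 + 0.030 + 0.117 + 0.795 + 0.054
   = 1.14
p-value = 0.8882

Since p-value > α = 0.05, we fail to reject H₀.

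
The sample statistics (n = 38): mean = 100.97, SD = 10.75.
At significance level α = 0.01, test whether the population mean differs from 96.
One-sample t-test:
H₀: μ = 96
H₁: μ ≠ 96
df = n - 1 = 37
t = (x̄ - μ₀) / (s/√n) = (100.97 - 96) / (10.75/√38) = 2.850
p-value = 0.0071

Since p-value < α = 0.01, we reject H₀.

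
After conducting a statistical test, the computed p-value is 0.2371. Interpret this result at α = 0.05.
Since p = 0.2371 > α = 0.05, fail to reject H₀.
There is insufficient evidence to reject the null hypothesis; the result is not statistically significant at the 0.05 level.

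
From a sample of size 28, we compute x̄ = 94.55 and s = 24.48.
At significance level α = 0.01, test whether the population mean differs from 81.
One-sample t-test:
H₀: μ = 81
H₁: μ ≠ 81
df = n - 1 = 27
t = (x̄ - μ₀) / (s/√n) = (94.55 - 81) / (24.48/√28) = 2.929
p-value = 0.0068

Since p-value < α = 0.01, we reject H₀.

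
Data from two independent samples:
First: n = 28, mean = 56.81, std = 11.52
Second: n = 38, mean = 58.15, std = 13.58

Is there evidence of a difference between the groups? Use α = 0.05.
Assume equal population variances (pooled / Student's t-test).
Student's two-sample t-test (equal variances):
H₀: μ₁ = μ₂
H₁: μ₁ ≠ μ₂
df = n₁ + n₂ - 2 = 64
Pooled variance s_p² = [(n₁-1)s₁² + (n₂-1)s₂²] / (n₁ + n₂ - 2) = [(27)(11.52²) + (37)(13.58²)] / 64 = 162.6029
SE = √(s_p²(1/n₁ + 1/n₂)) = √(162.6029 × (1/28 + 1/38)) = 3.1759
t = (x̄₁ - x̄₂) / SE = (56.81 - 58.15) / 3.1759 = -1.34 / 3.1759 = -0.422
p-value = 0.6745

Since p-value > α = 0.05, we fail to reject H₀.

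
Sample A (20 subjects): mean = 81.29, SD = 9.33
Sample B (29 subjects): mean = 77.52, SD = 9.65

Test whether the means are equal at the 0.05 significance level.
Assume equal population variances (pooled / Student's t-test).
Student's two-sample t-test (equal variances):
H₀: μ₁ = μ₂
H₁: μ₁ ≠ μ₂
df = n₁ + n₂ - 2 = 47
Pooled variance s_p² = [(n₁-1)s₁² + (n₂-1)s₂²] / (n₁ + n₂ - 2) = [(19)(9.33²) + (28)(9.65²)] / 47 = 90.6672
SE = √(s_p²(1/n₁ + 1/n₂)) = √(90.6672 × (1/20 + 1/29)) = 2.7676
t = (x̄₁ - x̄₂) / SE = (81.29 - 77.52) / 2.7676 = 3.77 / 2.7676 = 1.362
p-value = 0.1796

Since p-value > α = 0.05, we fail to reject H₀.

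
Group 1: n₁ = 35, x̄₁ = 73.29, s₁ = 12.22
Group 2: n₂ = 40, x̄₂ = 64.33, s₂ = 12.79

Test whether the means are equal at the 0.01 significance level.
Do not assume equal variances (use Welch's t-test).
Welch's two-sample t-test:
H₀: μ₁ = μ₂
H₁: μ₁ ≠ μ₂
s₁²/n₁ = 12.22²/35 = 4.2665,  s₂²/n₂ = 12.79²/40 = 4.0896
SE = √(s₁²/n₁ + s₂²/n₂) = √(4.2665 + 4.0896) = 2.8907
df (Welch-Satterthwaite) = (s₁²/n₁ + s₂²/n₂)² / [(s₁²/n₁)²/(n₁-1) + (s₂²/n₂)²/(n₂-1)] ≈ 72.42
t = (x̄₁ - x̄₂) / SE = (73.29 - 64.33) / 2.8907 = 8.96 / 2.8907 = 3.100
p-value = 0.0028

Since p-value < α = 0.01, we reject H₀.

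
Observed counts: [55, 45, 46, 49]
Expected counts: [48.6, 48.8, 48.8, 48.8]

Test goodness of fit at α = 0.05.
Chi-square goodness of fit test:
H₀: observed counts match expected distribution
H₁: observed counts differ from expected distribution
df = k - 1 = 3
χ² = Σ(O - E)²/E
   = (55 - 48.6)²/48.6 + (45 - 48.8)²/48.8 + (46 - 48.8)²/48.8 + (49 - 48.8)²/48.8
   = 0.843 + 0.296 + 0.161 + 0.001
   = 1.30
p-value = 0.7291

Since p-value > α = 0.05, we fail to reject H₀.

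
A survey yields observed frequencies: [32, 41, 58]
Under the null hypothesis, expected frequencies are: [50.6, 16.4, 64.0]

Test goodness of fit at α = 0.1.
Chi-square goodness of fit test:
H₀: observed counts match expected distribution
H₁: observed counts differ from expected distribution
df = k - 1 = 2
χ² = Σ(O - E)²/E
   = (32 - 50.6)²/50.6 + (41 - 16.4)²/16.4 + (58 - 64.0)²/64.0
   = 6.837 + 36.900 + 0.562
   = 44.30
p-value < 0.0001

Since p-value < α = 0.1, we reject H₀.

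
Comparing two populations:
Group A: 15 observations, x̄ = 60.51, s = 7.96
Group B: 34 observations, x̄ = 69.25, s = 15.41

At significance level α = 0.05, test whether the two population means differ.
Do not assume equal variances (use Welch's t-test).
Welch's two-sample t-test:
H₀: μ₁ = μ₂
H₁: μ₁ ≠ μ₂
s₁²/n₁ = 7.96²/15 = 4.2241,  s₂²/n₂ = 15.41²/34 = 6.9844
SE = √(s₁²/n₁ + s₂²/n₂) = √(4.2241 + 6.9844) = 3.3479
df (Welch-Satterthwaite) = (s₁²/n₁ + s₂²/n₂)² / [(s₁²/n₁)²/(n₁-1) + (s₂²/n₂)²/(n₂-1)] ≈ 45.64
t = (x̄₁ - x̄₂) / SE = (60.51 - 69.25) / 3.3479 = -8.74 / 3.3479 = -2.611
p-value = 0.0122

Since p-value < α = 0.05, we reject H₀.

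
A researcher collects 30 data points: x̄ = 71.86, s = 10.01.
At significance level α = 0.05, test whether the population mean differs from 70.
One-sample t-test:
H₀: μ = 70
H₁: μ ≠ 70
df = n - 1 = 29
t = (x̄ - μ₀) / (s/√n) = (71.86 - 70) / (10.01/√30) = 1.018
p-value = 0.3172

Since p-value > α = 0.05, we fail to reject H₀.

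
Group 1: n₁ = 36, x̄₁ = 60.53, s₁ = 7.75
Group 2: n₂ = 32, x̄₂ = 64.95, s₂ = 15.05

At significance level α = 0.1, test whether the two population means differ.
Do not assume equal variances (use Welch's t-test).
Welch's two-sample t-test:
H₀: μ₁ = μ₂
H₁: μ₁ ≠ μ₂
s₁²/n₁ = 7.75²/36 = 1.6684,  s₂²/n₂ = 15.05²/32 = 7.0782
SE = √(s₁²/n₁ + s₂²/n₂) = √(1.6684 + 7.0782) = 2.9575
df (Welch-Satterthwaite) = (s₁²/n₁ + s₂²/n₂)² / [(s₁²/n₁)²/(n₁-1) + (s₂²/n₂)²/(n₂-1)] ≈ 45.12
t = (x̄₁ - x̄₂) / SE = (60.53 - 64.95) / 2.9575 = -4.42 / 2.9575 = -1.495
p-value = 0.1420

Since p-value > α = 0.1, we fail to reject H₀.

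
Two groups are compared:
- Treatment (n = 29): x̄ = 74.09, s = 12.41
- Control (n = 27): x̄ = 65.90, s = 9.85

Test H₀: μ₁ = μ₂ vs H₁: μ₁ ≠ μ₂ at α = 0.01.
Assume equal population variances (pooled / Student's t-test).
Student's two-sample t-test (equal variances):
H₀: μ₁ = μ₂
H₁: μ₁ ≠ μ₂
df = n₁ + n₂ - 2 = 54
Pooled variance s_p² = [(n₁-1)s₁² + (n₂-1)s₂²] / (n₁ + n₂ - 2) = [(28)(12.41²) + (26)(9.85²)] / 54 = 126.5706
SE = √(s_p²(1/n₁ + 1/n₂)) = √(126.5706 × (1/29 + 1/27)) = 3.0087
t = (x̄₁ - x̄₂) / SE = (74.09 - 65.90) / 3.0087 = 8.19 / 3.0087 = 2.722
p-value = 0.0087

Since p-value < α = 0.01, we reject H₀.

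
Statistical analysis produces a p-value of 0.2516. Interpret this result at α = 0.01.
Since p = 0.2516 > α = 0.01, fail to reject H₀.
There is insufficient evidence to reject the null hypothesis; the result is not statistically significant at the 0.01 level.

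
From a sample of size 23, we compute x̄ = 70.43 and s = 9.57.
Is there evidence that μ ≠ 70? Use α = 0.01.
One-sample t-test:
H₀: μ = 70
H₁: μ ≠ 70
df = n - 1 = 22
t = (x̄ - μ₀) / (s/√n) = (70.43 - 70) / (9.57/√23) = 0.215
p-value = 0.8314

Since p-value > α = 0.01, we fail to reject H₀.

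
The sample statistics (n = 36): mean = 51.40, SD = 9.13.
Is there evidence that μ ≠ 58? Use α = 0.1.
One-sample t-test:
H₀: μ = 58
H₁: μ ≠ 58
df = n - 1 = 35
t = (x̄ - μ₀) / (s/√n) = (51.40 - 58) / (9.13/√36) = -4.337
p-value = 0.0001

Since p-value < α = 0.1, we reject H₀.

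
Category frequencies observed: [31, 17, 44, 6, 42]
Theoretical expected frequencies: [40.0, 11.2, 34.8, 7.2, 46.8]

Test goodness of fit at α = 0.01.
Chi-square goodness of fit test:
H₀: observed counts match expected distribution
H₁: observed counts differ from expected distribution
df = k - 1 = 4
χ² = Σ(O - E)²/E
   = (31 - 40.0)²/40.0 + (17 - 11.2)²/11.2 + (44 - 34.8)²/34.8 + (6 - 7.2)²/7.2 + (42 - 46.8)²/46.8
   = 2.025 + 3.004 + 2.432 + 0.200 + 0.492
   = 8.15
p-value = 0.0861

Since p-value > α = 0.01, we fail to reject H₀.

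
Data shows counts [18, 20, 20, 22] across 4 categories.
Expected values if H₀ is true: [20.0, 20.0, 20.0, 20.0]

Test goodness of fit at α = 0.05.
Chi-square goodness of fit test:
H₀: observed counts match expected distribution
H₁: observed counts differ from expected distribution
df = k - 1 = 3
χ² = Σ(O - E)²/E
   = (18 - 20.0)²/20.0 + (20 - 20.0)²/20.0 + (20 - 20.0)²/20.0 + (22 - 20.0)²/20.0
   = 0.200 + 0.000 + 0.000 + 0.200
   = 0.40
p-value = 0.9402

Since p-value > α = 0.05, we fail to reject H₀.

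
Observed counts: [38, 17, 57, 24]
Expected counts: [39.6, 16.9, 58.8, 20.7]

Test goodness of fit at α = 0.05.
Chi-square goodness of fit test:
H₀: observed counts match expected distribution
H₁: observed counts differ from expected distribution
df = k - 1 = 3
χ² = Σ(O - E)²/E
   = (38 - 39.6)²/39.6 + (17 - 16.9)²/16.9 + (57 - 58.8)²/58.8 + (24 - 20.7)²/20.7
   = 0.065 + 0.001 + 0.055 + 0.526
   = 0.65
p-value = 0.8857

Since p-value > α = 0.05, we fail to reject H₀.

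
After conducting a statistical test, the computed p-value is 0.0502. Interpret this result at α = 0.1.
Since p = 0.0502 < α = 0.1, reject H₀.
There is sufficient evidence to reject the null hypothesis; the result is statistically significant at the 0.1 level.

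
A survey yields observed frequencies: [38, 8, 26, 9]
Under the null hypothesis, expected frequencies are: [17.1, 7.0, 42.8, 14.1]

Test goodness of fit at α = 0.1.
Chi-square goodness of fit test:
H₀: observed counts match expected distribution
H₁: observed counts differ from expected distribution
df = k - 1 = 3
χ² = Σ(O - E)²/E
   = (38 - 17.1)²/17.1 + (8 - 7.0)²/7.0 + (26 - 42.8)²/42.8 + (9 - 14.1)²/14.1
   = 25.544 + 0.143 + 6.594 + 1.845
   = 34.13
p-value < 0.0001

Since p-value < α = 0.1, we reject H₀.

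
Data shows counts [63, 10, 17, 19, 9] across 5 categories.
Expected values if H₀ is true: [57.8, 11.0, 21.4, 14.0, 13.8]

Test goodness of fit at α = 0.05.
Chi-square goodness of fit test:
H₀: observed counts match expected distribution
H₁: observed counts differ from expected distribution
df = k - 1 = 4
χ² = Σ(O - E)²/E
   = (63 - 57.8)²/57.8 + (10 - 11.0)²/11.0 + (17 - 21.4)²/21.4 + (19 - 14.0)²/14.0 + (9 - 13.8)²/13.8
   = 0.468 + 0.091 + 0.905 + 1.786 + 1.670
   = 4.92
p-value = 0.2957

Since p-value > α = 0.05, we fail to reject H₀.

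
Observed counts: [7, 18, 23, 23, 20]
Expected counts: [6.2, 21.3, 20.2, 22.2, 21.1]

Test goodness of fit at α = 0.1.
Chi-square goodness of fit test:
H₀: observed counts match expected distribution
H₁: observed counts differ from expected distribution
df = k - 1 = 4
χ² = Σ(O - E)²/E
   = (7 - 6.2)²/6.2 + (18 - 21.3)²/21.3 + (23 - 20.2)²/20.2 + (23 - 22.2)²/22.2 + (20 - 21.1)²/21.1
   = 0.103 + 0.511 + 0.388 + 0.029 + 0.057
   = 1.09
p-value = 0.8960

Since p-value > α = 0.1, we fail to reject H₀.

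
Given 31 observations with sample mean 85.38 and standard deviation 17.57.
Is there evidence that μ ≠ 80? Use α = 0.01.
One-sample t-test:
H₀: μ = 80
H₁: μ ≠ 80
df = n - 1 = 30
t = (x̄ - μ₀) / (s/√n) = (85.38 - 80) / (17.57/√31) = 1.705
p-value = 0.0986

Since p-value > α = 0.01, we fail to reject H₀.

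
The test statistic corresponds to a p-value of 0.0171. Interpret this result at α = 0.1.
Since p = 0.0171 < α = 0.1, reject H₀.
There is sufficient evidence to reject the null hypothesis; the result is statistically significant at the 0.1 level.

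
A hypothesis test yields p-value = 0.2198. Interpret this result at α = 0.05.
Since p = 0.2198 > α = 0.05, fail to reject H₀.
There is insufficient evidence to reject the null hypothesis; the result is not statistically significant at the 0.05 level.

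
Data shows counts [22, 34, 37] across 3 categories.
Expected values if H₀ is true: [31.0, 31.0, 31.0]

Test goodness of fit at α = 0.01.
Chi-square goodness of fit test:
H₀: observed counts match expected distribution
H₁: observed counts differ from expected distribution
df = k - 1 = 2
χ² = Σ(O - E)²/E
   = (22 - 31.0)²/31.0 + (34 - 31.0)²/31.0 + (37 - 31.0)²/31.0
   = 2.613 + 0.290 + 1.161
   = 4.06
p-value = 0.1310

Since p-value > α = 0.01, we fail to reject H₀.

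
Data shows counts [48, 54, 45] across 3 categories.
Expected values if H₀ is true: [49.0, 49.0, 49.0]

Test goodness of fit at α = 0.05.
Chi-square goodness of fit test:
H₀: observed counts match expected distribution
H₁: observed counts differ from expected distribution
df = k - 1 = 2
χ² = Σ(O - E)²/E
   = (48 - 49.0)²/49.0 + (54 - 49.0)²/49.0 + (45 - 49.0)²/49.0
   = 0.020 + 0.510 + 0.327
   = 0.86
p-value = 0.6514

Since p-value > α = 0.05, we fail to reject H₀.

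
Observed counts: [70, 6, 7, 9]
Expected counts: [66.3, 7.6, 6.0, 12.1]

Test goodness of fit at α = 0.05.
Chi-square goodness of fit test:
H₀: observed counts match expected distribution
H₁: observed counts differ from expected distribution
df = k - 1 = 3
χ² = Σ(O - E)²/E
   = (70 - 66.3)²/66.3 + (6 - 7.6)²/7.6 + (7 - 6.0)²/6.0 + (9 - 12.1)²/12.1
   = 0.206 + 0.337 + 0.167 + 0.794
   = 1.50
p-value = 0.6813

Since p-value > α = 0.05, we fail to reject H₀.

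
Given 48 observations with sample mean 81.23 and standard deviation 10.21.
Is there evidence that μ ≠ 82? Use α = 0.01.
One-sample t-test:
H₀: μ = 82
H₁: μ ≠ 82
df = n - 1 = 47
t = (x̄ - μ₀) / (s/√n) = (81.23 - 82) / (10.21/√48) = -0.522
p-value = 0.6038

Since p-value > α = 0.01, we fail to reject H₀.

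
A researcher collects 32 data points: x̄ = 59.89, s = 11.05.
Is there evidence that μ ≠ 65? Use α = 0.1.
One-sample t-test:
H₀: μ = 65
H₁: μ ≠ 65
df = n - 1 = 31
t = (x̄ - μ₀) / (s/√n) = (59.89 - 65) / (11.05/√32) = -2.616
p-value = 0.0136

Since p-value < α = 0.1, we reject H₀.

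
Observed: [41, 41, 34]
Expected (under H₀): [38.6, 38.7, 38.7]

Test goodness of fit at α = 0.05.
Chi-square goodness of fit test:
H₀: observed counts match expected distribution
H₁: observed counts differ from expected distribution
df = k - 1 = 2
χ² = Σ(O - E)²/E
   = (41 - 38.6)²/38.6 + (41 - 38.7)²/38.7 + (34 - 38.7)²/38.7
   = 0.149 + 0.137 + 0.571
   = 0.86
p-value = 0.6516

Since p-value > α = 0.05, we fail to reject H₀.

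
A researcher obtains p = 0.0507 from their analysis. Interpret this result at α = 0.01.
Since p = 0.0507 > α = 0.01, fail to reject H₀.
There is insufficient evidence to reject the null hypothesis; the result is not statistically significant at the 0.01 level.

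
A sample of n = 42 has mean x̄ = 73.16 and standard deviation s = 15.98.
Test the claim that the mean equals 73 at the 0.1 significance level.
One-sample t-test:
H₀: μ = 73
H₁: μ ≠ 73
df = n - 1 = 41
t = (x̄ - μ₀) / (s/√n) = (73.16 - 73) / (15.98/√42) = 0.065
p-value = 0.9486

Since p-value > α = 0.1, we fail to reject H₀.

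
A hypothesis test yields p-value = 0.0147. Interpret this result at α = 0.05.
Since p = 0.0147 < α = 0.05, reject H₀.
There is sufficient evidence to reject the null hypothesis; the result is statistically significant at the 0.05 level.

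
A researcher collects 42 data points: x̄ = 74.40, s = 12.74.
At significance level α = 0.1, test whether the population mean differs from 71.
One-sample t-test:
H₀: μ = 71
H₁: μ ≠ 71
df = n - 1 = 41
t = (x̄ - μ₀) / (s/√n) = (74.40 - 71) / (12.74/√42) = 1.730
p-value = 0.0912

Since p-value < α = 0.1, we reject H₀.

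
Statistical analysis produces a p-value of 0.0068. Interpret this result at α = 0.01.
Since p = 0.0068 < α = 0.01, reject H₀.
There is sufficient evidence to reject the null hypothesis; the result is statistically significant at the 0.01 level.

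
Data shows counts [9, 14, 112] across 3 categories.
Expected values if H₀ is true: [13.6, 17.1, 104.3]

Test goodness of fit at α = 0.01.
Chi-square goodness of fit test:
H₀: observed counts match expected distribution
H₁: observed counts differ from expected distribution
df = k - 1 = 2
χ² = Σ(O - E)²/E
   = (9 - 13.6)²/13.6 + (14 - 17.1)²/17.1 + (112 - 104.3)²/104.3
   = 1.556 + 0.562 + 0.568
   = 2.69
p-value = 0.2610

Since p-value > α = 0.01, we fail to reject H₀.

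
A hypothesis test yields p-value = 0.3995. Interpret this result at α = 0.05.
Since p = 0.3995 > α = 0.05, fail to reject H₀.
There is insufficient evidence to reject the null hypothesis; the result is not statistically significant at the 0.05 level.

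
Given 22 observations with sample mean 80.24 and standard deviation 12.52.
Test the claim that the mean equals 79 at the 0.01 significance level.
One-sample t-test:
H₀: μ = 79
H₁: μ ≠ 79
df = n - 1 = 21
t = (x̄ - μ₀) / (s/√n) = (80.24 - 79) / (12.52/√22) = 0.465
p-value = 0.6470

Since p-value > α = 0.01, we fail to reject H₀.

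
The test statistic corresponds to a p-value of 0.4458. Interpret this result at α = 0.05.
Since p = 0.4458 > α = 0.05, fail to reject H₀.
There is insufficient evidence to reject the null hypothesis; the result is not statistically significant at the 0.05 level.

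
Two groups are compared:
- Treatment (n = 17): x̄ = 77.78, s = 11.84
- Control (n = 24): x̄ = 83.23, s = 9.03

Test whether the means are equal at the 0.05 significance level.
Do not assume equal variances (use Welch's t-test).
Welch's two-sample t-test:
H₀: μ₁ = μ₂
H₁: μ₁ ≠ μ₂
s₁²/n₁ = 11.84²/17 = 8.2462,  s₂²/n₂ = 9.03²/24 = 3.3975
SE = √(s₁²/n₁ + s₂²/n₂) = √(8.2462 + 3.3975) = 3.4123
df (Welch-Satterthwaite) = (s₁²/n₁ + s₂²/n₂)² / [(s₁²/n₁)²/(n₁-1) + (s₂²/n₂)²/(n₂-1)] ≈ 28.53
t = (x̄₁ - x̄₂) / SE = (77.78 - 83.23) / 3.4123 = -5.45 / 3.4123 = -1.597
p-value = 0.1212

Since p-value > α = 0.05, we fail to reject H₀.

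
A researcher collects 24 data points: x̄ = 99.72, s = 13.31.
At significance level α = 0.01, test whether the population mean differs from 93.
One-sample t-test:
H₀: μ = 93
H₁: μ ≠ 93
df = n - 1 = 23
t = (x̄ - μ₀) / (s/√n) = (99.72 - 93) / (13.31/√24) = 2.473
p-value = 0.0212

Since p-value > α = 0.01, we fail to reject H₀.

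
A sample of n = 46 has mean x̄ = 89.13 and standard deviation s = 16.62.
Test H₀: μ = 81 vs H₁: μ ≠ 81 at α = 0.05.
One-sample t-test:
H₀: μ = 81
H₁: μ ≠ 81
df = n - 1 = 45
t = (x̄ - μ₀) / (s/√n) = (89.13 - 81) / (16.62/√46) = 3.318
p-value = 0.0018

Since p-value < α = 0.05, we reject H₀.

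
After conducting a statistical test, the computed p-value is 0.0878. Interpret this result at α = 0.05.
Since p = 0.0878 > α = 0.05, fail to reject H₀.
There is insufficient evidence to reject the null hypothesis; the result is not statistically significant at the 0.05 level.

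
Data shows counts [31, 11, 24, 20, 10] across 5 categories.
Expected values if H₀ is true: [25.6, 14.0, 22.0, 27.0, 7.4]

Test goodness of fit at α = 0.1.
Chi-square goodness of fit test:
H₀: observed counts match expected distribution
H₁: observed counts differ from expected distribution
df = k - 1 = 4
χ² = Σ(O - E)²/E
   = (31 - 25.6)²/25.6 + (11 - 14.0)²/14.0 + (24 - 22.0)²/22.0 + (20 - 27.0)²/27.0 + (10 - 7.4)²/7.4
   = 1.139 + 0.643 + 0.182 + 1.815 + 0.914
   = 4.69
p-value = 0.3204

Since p-value > α = 0.1, we fail to reject H₀.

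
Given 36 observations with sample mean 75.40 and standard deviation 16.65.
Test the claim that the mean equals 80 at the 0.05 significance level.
One-sample t-test:
H₀: μ = 80
H₁: μ ≠ 80
df = n - 1 = 35
t = (x̄ - μ₀) / (s/√n) = (75.40 - 80) / (16.65/√36) = -1.658
p-value = 0.1063

Since p-value > α = 0.05, we fail to reject H₀.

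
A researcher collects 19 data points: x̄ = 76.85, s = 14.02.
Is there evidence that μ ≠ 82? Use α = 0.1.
One-sample t-test:
H₀: μ = 82
H₁: μ ≠ 82
df = n - 1 = 18
t = (x̄ - μ₀) / (s/√n) = (76.85 - 82) / (14.02/√19) = -1.601
p-value = 0.1267

Since p-value > α = 0.1, we fail to reject H₀.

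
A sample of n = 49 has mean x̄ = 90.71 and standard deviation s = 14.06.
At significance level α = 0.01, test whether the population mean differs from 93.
One-sample t-test:
H₀: μ = 93
H₁: μ ≠ 93
df = n - 1 = 48
t = (x̄ - μ₀) / (s/√n) = (90.71 - 93) / (14.06/√49) = -1.140
p-value = 0.2599

Since p-value > α = 0.01, we fail to reject H₀.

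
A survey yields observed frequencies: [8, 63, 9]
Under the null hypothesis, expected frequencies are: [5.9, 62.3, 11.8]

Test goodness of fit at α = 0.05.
Chi-square goodness of fit test:
H₀: observed counts match expected distribution
H₁: observed counts differ from expected distribution
df = k - 1 = 2
χ² = Σ(O - E)²/E
   = (8 - 5.9)²/5.9 + (63 - 62.3)²/62.3 + (9 - 11.8)²/11.8
   = 0.747 + 0.008 + 0.664
   = 1.42
p-value = 0.4917

Since p-value > α = 0.05, we fail to reject H₀.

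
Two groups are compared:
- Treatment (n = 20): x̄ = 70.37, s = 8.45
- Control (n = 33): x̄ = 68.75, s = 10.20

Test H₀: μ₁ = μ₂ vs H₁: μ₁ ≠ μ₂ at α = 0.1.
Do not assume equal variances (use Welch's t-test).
Welch's two-sample t-test:
H₀: μ₁ = μ₂
H₁: μ₁ ≠ μ₂
s₁²/n₁ = 8.45²/20 = 3.5701,  s₂²/n₂ = 10.20²/33 = 3.1527
SE = √(s₁²/n₁ + s₂²/n₂) = √(3.5701 + 3.1527) = 2.5928
df (Welch-Satterthwaite) = (s₁²/n₁ + s₂²/n₂)² / [(s₁²/n₁)²/(n₁-1) + (s₂²/n₂)²/(n₂-1)] ≈ 46.05
t = (x̄₁ - x̄₂) / SE = (70.37 - 68.75) / 2.5928 = 1.62 / 2.5928 = 0.625
p-value = 0.5352

Since p-value > α = 0.1, we fail to reject H₀.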